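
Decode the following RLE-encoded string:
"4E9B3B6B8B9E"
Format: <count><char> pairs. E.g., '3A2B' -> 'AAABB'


Expanding each <count><char> pair:
  4E -> 'EEEE'
  9B -> 'BBBBBBBBB'
  3B -> 'BBB'
  6B -> 'BBBBBB'
  8B -> 'BBBBBBBB'
  9E -> 'EEEEEEEEE'

Decoded = EEEEBBBBBBBBBBBBBBBBBBBBBBBBBBEEEEEEEEE


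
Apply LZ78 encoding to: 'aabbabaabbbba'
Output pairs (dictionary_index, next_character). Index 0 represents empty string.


LZ78 encoding steps:
Dictionary: {0: ''}
Step 1: w='' (idx 0), next='a' -> output (0, 'a'), add 'a' as idx 1
Step 2: w='a' (idx 1), next='b' -> output (1, 'b'), add 'ab' as idx 2
Step 3: w='' (idx 0), next='b' -> output (0, 'b'), add 'b' as idx 3
Step 4: w='ab' (idx 2), next='a' -> output (2, 'a'), add 'aba' as idx 4
Step 5: w='ab' (idx 2), next='b' -> output (2, 'b'), add 'abb' as idx 5
Step 6: w='b' (idx 3), next='b' -> output (3, 'b'), add 'bb' as idx 6
Step 7: w='a' (idx 1), end of input -> output (1, '')


Encoded: [(0, 'a'), (1, 'b'), (0, 'b'), (2, 'a'), (2, 'b'), (3, 'b'), (1, '')]


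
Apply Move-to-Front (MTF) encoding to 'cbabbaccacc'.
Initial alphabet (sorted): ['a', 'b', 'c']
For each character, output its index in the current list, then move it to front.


MTF encoding:
'c': index 2 in ['a', 'b', 'c'] -> ['c', 'a', 'b']
'b': index 2 in ['c', 'a', 'b'] -> ['b', 'c', 'a']
'a': index 2 in ['b', 'c', 'a'] -> ['a', 'b', 'c']
'b': index 1 in ['a', 'b', 'c'] -> ['b', 'a', 'c']
'b': index 0 in ['b', 'a', 'c'] -> ['b', 'a', 'c']
'a': index 1 in ['b', 'a', 'c'] -> ['a', 'b', 'c']
'c': index 2 in ['a', 'b', 'c'] -> ['c', 'a', 'b']
'c': index 0 in ['c', 'a', 'b'] -> ['c', 'a', 'b']
'a': index 1 in ['c', 'a', 'b'] -> ['a', 'c', 'b']
'c': index 1 in ['a', 'c', 'b'] -> ['c', 'a', 'b']
'c': index 0 in ['c', 'a', 'b'] -> ['c', 'a', 'b']


Output: [2, 2, 2, 1, 0, 1, 2, 0, 1, 1, 0]


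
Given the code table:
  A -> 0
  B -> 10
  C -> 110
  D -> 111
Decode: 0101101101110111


Decoding:
0 -> A
10 -> B
110 -> C
110 -> C
111 -> D
0 -> A
111 -> D


Result: ABCCDAD


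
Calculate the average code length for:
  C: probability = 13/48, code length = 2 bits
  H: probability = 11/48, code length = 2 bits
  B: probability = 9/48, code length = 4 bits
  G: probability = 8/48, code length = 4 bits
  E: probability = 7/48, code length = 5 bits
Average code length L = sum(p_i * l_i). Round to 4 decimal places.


Weighted contributions p_i * l_i:
  C: (13/48) * 2 = 26/48
  H: (11/48) * 2 = 22/48
  B: (9/48) * 4 = 36/48
  G: (8/48) * 4 = 32/48
  E: (7/48) * 5 = 35/48
Sum = (26 + 22 + 36 + 32 + 35)/48 = 151/48

L = 151/48 = 3.1458 bits/symbol


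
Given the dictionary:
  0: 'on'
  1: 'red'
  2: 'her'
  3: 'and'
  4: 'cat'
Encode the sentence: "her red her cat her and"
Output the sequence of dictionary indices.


Look up each word in the dictionary:
  'her' -> 2
  'red' -> 1
  'her' -> 2
  'cat' -> 4
  'her' -> 2
  'and' -> 3

Encoded: [2, 1, 2, 4, 2, 3]


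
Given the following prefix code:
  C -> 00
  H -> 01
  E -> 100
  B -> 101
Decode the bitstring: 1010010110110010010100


Decoding step by step:
Bits 101 -> B
Bits 00 -> C
Bits 101 -> B
Bits 101 -> B
Bits 100 -> E
Bits 100 -> E
Bits 101 -> B
Bits 00 -> C


Decoded message: BCBBEEBC


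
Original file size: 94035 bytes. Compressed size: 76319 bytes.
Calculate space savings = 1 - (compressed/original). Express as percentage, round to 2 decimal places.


ratio = compressed/original = 76319/94035 = 0.811602
savings = 1 - ratio = 1 - 0.811602 = 0.188398
as a percentage: 0.188398 * 100 = 18.84%

Space savings = 1 - 76319/94035 = 18.84%


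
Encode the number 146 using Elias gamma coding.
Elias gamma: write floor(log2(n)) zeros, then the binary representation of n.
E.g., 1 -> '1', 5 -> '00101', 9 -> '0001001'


num_bits = floor(log2(146)) + 1 = 8
leading_zeros = num_bits - 1 = 7
binary(146) = 10010010

Elias gamma(146) = '0000000' + '10010010' = 000000010010010 (15 bits)


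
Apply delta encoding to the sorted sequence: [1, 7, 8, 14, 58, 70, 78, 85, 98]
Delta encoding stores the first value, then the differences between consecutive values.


First value: 1
Deltas:
  7 - 1 = 6
  8 - 7 = 1
  14 - 8 = 6
  58 - 14 = 44
  70 - 58 = 12
  78 - 70 = 8
  85 - 78 = 7
  98 - 85 = 13


Delta encoded: [1, 6, 1, 6, 44, 12, 8, 7, 13]


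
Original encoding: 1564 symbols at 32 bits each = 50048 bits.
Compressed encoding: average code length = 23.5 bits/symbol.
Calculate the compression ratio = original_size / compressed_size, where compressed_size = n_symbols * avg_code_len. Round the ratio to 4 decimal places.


original_size = n_symbols * orig_bits = 1564 * 32 = 50048 bits
compressed_size = n_symbols * avg_code_len = 1564 * 23.5 = 36754.0 bits
ratio = original_size / compressed_size = 50048 / 36754.0 = 1.3617

Compression ratio = 1.3617


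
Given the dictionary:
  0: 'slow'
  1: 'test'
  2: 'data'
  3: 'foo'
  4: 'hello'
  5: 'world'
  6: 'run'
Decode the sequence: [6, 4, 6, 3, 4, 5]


Look up each index in the dictionary:
  6 -> 'run'
  4 -> 'hello'
  6 -> 'run'
  3 -> 'foo'
  4 -> 'hello'
  5 -> 'world'

Decoded: "run hello run foo hello world"


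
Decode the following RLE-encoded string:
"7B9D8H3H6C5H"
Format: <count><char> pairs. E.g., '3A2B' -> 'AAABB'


Expanding each <count><char> pair:
  7B -> 'BBBBBBB'
  9D -> 'DDDDDDDDD'
  8H -> 'HHHHHHHH'
  3H -> 'HHH'
  6C -> 'CCCCCC'
  5H -> 'HHHHH'

Decoded = BBBBBBBDDDDDDDDDHHHHHHHHHHHCCCCCCHHHHH


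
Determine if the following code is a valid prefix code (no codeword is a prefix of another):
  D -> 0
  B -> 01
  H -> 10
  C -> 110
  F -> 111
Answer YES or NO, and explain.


Checking each pair (does one codeword prefix another?):
  D='0' vs B='01': prefix -- VIOLATION

NO -- this is NOT a valid prefix code. D (0) is a prefix of B (01).


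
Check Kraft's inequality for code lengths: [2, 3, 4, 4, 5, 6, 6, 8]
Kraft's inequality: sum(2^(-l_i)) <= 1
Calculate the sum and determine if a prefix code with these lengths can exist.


Sum = 2^(-2) + 2^(-3) + 2^(-4) + 2^(-4) + 2^(-5) + 2^(-6) + 2^(-6) + 2^(-8)
    = 0.25 + 0.125 + 0.0625 + 0.0625 + 0.03125 + 0.015625 + 0.015625 + 0.00390625
    = 145/256 = 0.56640625
Since 0.56640625 <= 1, Kraft's inequality IS satisfied.
A prefix code with these lengths CAN exist.

Kraft sum = 0.56640625. Satisfied.


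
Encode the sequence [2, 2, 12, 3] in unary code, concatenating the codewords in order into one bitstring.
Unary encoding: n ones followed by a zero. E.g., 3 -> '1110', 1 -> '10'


Encode each number as n ones followed by a terminating 0:
  2 -> 110 (3 bits)
  2 -> 110 (3 bits)
  12 -> 1111111111110 (13 bits)
  3 -> 1110 (4 bits)
Total length = 3 + 3 + 13 + 4 = 23 bits.

Unary([2, 2, 12, 3]) = 11011011111111111101110 (23 bits)


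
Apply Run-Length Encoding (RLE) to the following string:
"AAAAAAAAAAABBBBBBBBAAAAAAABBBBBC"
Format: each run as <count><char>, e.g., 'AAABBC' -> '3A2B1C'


Scanning runs left to right:
  i=0: run of 'A' x 11 -> '11A'
  i=11: run of 'B' x 8 -> '8B'
  i=19: run of 'A' x 7 -> '7A'
  i=26: run of 'B' x 5 -> '5B'
  i=31: run of 'C' x 1 -> '1C'

RLE = 11A8B7A5B1C


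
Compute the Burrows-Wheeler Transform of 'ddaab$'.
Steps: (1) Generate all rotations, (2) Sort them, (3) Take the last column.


Rotations (sorted):
  0: $ddaab -> last char: b
  1: aab$dd -> last char: d
  2: ab$dda -> last char: a
  3: b$ddaa -> last char: a
  4: daab$d -> last char: d
  5: ddaab$ -> last char: $


BWT = bdaad$


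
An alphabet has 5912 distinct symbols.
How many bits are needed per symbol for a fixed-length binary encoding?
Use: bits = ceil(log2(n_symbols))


log2(5912) = 12.5294
Bracket: 2^12 = 4096 < 5912 <= 2^13 = 8192
So ceil(log2(5912)) = 13

bits = ceil(log2(5912)) = ceil(12.5294) = 13 bits


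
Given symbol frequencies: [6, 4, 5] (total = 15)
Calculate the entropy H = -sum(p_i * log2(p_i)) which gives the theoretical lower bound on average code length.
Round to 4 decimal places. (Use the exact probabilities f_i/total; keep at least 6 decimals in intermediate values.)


Per-symbol terms -p_i * log2(p_i) with p_i = f_i/15:
  p = 6/15 = 0.400000: log2(p) = -1.321928, -p*log2(p) = 0.528771
  p = 4/15 = 0.266667: log2(p) = -1.906891, -p*log2(p) = 0.508504
  p = 5/15 = 0.333333: log2(p) = -1.584963, -p*log2(p) = 0.528321
H = 0.528771 + 0.508504 + 0.528321 = 1.565596

H = 1.5656 bits/symbol


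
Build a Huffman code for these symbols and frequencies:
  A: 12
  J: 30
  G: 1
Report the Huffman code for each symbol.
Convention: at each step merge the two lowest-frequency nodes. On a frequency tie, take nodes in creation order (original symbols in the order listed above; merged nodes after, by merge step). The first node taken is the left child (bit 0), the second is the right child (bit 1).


Huffman tree construction:
Step 1: Merge G(1) + A(12) = 13
Step 2: Merge (G+A)(13) + J(30) = 43
Read each symbol's code off the tree from the root (left child = 0, right child = 1).

Codes:
  A: 01 (length 2)
  J: 1 (length 1)
  G: 00 (length 2)
Average code length: 56/43 = 1.3023 bits/symbol


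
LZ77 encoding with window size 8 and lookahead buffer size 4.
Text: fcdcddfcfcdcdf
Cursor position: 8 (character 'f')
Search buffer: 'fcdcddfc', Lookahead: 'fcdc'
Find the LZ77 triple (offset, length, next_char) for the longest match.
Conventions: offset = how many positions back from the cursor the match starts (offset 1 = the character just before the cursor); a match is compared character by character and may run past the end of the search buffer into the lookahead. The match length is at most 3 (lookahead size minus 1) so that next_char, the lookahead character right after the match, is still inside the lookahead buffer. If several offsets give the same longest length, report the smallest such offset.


Try each offset into the search buffer:
  offset=1 (pos 7, char 'c'): match length 0
  offset=2 (pos 6, char 'f'): match length 2
  offset=3 (pos 5, char 'd'): match length 0
  offset=4 (pos 4, char 'd'): match length 0
  offset=5 (pos 3, char 'c'): match length 0
  offset=6 (pos 2, char 'd'): match length 0
  offset=7 (pos 1, char 'c'): match length 0
  offset=8 (pos 0, char 'f'): match length 3
Longest match has length 3 at offset 8.
next_char = character at position 8 + 3 = 11 -> 'c'

Best match: offset=8, length=3 (matching 'fcd' starting at position 0)
LZ77 triple: (8, 3, 'c')


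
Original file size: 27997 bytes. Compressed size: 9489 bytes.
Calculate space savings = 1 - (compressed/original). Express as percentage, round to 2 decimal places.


ratio = compressed/original = 9489/27997 = 0.338929
savings = 1 - ratio = 1 - 0.338929 = 0.661071
as a percentage: 0.661071 * 100 = 66.11%

Space savings = 1 - 9489/27997 = 66.11%


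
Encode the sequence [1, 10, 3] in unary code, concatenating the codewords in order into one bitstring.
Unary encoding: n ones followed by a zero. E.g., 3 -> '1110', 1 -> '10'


Encode each number as n ones followed by a terminating 0:
  1 -> 10 (2 bits)
  10 -> 11111111110 (11 bits)
  3 -> 1110 (4 bits)
Total length = 2 + 11 + 4 = 17 bits.

Unary([1, 10, 3]) = 10111111111101110 (17 bits)


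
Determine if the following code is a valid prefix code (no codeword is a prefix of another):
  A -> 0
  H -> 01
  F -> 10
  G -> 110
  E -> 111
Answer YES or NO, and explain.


Checking each pair (does one codeword prefix another?):
  A='0' vs H='01': prefix -- VIOLATION

NO -- this is NOT a valid prefix code. A (0) is a prefix of H (01).


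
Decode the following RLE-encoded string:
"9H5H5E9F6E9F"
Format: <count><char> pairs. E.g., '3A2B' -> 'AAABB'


Expanding each <count><char> pair:
  9H -> 'HHHHHHHHH'
  5H -> 'HHHHH'
  5E -> 'EEEEE'
  9F -> 'FFFFFFFFF'
  6E -> 'EEEEEE'
  9F -> 'FFFFFFFFF'

Decoded = HHHHHHHHHHHHHHEEEEEFFFFFFFFFEEEEEEFFFFFFFFF


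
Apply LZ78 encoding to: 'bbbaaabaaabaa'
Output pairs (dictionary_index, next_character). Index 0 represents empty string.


LZ78 encoding steps:
Dictionary: {0: ''}
Step 1: w='' (idx 0), next='b' -> output (0, 'b'), add 'b' as idx 1
Step 2: w='b' (idx 1), next='b' -> output (1, 'b'), add 'bb' as idx 2
Step 3: w='' (idx 0), next='a' -> output (0, 'a'), add 'a' as idx 3
Step 4: w='a' (idx 3), next='a' -> output (3, 'a'), add 'aa' as idx 4
Step 5: w='b' (idx 1), next='a' -> output (1, 'a'), add 'ba' as idx 5
Step 6: w='aa' (idx 4), next='b' -> output (4, 'b'), add 'aab' as idx 6
Step 7: w='aa' (idx 4), end of input -> output (4, '')


Encoded: [(0, 'b'), (1, 'b'), (0, 'a'), (3, 'a'), (1, 'a'), (4, 'b'), (4, '')]


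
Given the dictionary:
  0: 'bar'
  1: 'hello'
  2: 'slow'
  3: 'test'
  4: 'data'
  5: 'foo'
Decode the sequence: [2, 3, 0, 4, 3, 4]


Look up each index in the dictionary:
  2 -> 'slow'
  3 -> 'test'
  0 -> 'bar'
  4 -> 'data'
  3 -> 'test'
  4 -> 'data'

Decoded: "slow test bar data test data"


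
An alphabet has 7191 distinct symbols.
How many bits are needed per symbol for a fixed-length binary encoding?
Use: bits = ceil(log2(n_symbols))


log2(7191) = 12.812
Bracket: 2^12 = 4096 < 7191 <= 2^13 = 8192
So ceil(log2(7191)) = 13

bits = ceil(log2(7191)) = ceil(12.812) = 13 bits


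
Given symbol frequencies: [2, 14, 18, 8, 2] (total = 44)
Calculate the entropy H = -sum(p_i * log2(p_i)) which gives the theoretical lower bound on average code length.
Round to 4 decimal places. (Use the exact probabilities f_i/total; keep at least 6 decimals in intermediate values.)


Per-symbol terms -p_i * log2(p_i) with p_i = f_i/44:
  p = 2/44 = 0.045455: log2(p) = -4.459432, -p*log2(p) = 0.202701
  p = 14/44 = 0.318182: log2(p) = -1.652077, -p*log2(p) = 0.525661
  p = 18/44 = 0.409091: log2(p) = -1.289507, -p*log2(p) = 0.527525
  p = 8/44 = 0.181818: log2(p) = -2.459432, -p*log2(p) = 0.447169
  p = 2/44 = 0.045455: log2(p) = -4.459432, -p*log2(p) = 0.202701
H = 0.202701 + 0.525661 + 0.527525 + 0.447169 + 0.202701 = 1.905757

H = 1.9058 bits/symbol


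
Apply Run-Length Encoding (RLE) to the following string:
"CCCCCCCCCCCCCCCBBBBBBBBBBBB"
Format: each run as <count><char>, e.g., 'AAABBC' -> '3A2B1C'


Scanning runs left to right:
  i=0: run of 'C' x 15 -> '15C'
  i=15: run of 'B' x 12 -> '12B'

RLE = 15C12B


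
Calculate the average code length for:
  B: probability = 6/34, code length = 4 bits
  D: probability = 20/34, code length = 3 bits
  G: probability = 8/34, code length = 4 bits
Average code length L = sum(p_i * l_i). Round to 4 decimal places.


Weighted contributions p_i * l_i:
  B: (6/34) * 4 = 24/34
  D: (20/34) * 3 = 60/34
  G: (8/34) * 4 = 32/34
Sum = (24 + 60 + 32)/34 = 116/34

L = 116/34 = 3.4118 bits/symbol


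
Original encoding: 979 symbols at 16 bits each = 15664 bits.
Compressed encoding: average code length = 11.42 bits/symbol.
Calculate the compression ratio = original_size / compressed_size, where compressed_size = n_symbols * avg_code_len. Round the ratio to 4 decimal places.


original_size = n_symbols * orig_bits = 979 * 16 = 15664 bits
compressed_size = n_symbols * avg_code_len = 979 * 11.42 = 11180.18 bits
ratio = original_size / compressed_size = 15664 / 11180.18 = 1.4011

Compression ratio = 1.4011


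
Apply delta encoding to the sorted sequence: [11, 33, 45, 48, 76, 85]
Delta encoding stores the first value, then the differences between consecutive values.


First value: 11
Deltas:
  33 - 11 = 22
  45 - 33 = 12
  48 - 45 = 3
  76 - 48 = 28
  85 - 76 = 9


Delta encoded: [11, 22, 12, 3, 28, 9]


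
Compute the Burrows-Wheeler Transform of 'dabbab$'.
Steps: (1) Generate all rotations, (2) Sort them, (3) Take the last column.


Rotations (sorted):
  0: $dabbab -> last char: b
  1: ab$dabb -> last char: b
  2: abbab$d -> last char: d
  3: b$dabba -> last char: a
  4: bab$dab -> last char: b
  5: bbab$da -> last char: a
  6: dabbab$ -> last char: $


BWT = bbdaba$


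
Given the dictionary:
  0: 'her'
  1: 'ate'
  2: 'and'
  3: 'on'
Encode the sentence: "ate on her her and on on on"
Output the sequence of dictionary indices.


Look up each word in the dictionary:
  'ate' -> 1
  'on' -> 3
  'her' -> 0
  'her' -> 0
  'and' -> 2
  'on' -> 3
  'on' -> 3
  'on' -> 3

Encoded: [1, 3, 0, 0, 2, 3, 3, 3]


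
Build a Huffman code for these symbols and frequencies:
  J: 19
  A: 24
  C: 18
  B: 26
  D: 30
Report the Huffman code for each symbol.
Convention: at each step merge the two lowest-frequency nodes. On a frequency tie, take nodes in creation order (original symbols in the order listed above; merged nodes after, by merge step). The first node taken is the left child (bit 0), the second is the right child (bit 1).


Huffman tree construction:
Step 1: Merge C(18) + J(19) = 37
Step 2: Merge A(24) + B(26) = 50
Step 3: Merge D(30) + (C+J)(37) = 67
Step 4: Merge (A+B)(50) + (D+(C+J))(67) = 117
Read each symbol's code off the tree from the root (left child = 0, right child = 1).

Codes:
  J: 111 (length 3)
  A: 00 (length 2)
  C: 110 (length 3)
  B: 01 (length 2)
  D: 10 (length 2)
Average code length: 271/117 = 2.3162 bits/symbol


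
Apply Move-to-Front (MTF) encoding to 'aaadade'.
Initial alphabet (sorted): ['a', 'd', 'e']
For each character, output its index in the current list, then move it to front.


MTF encoding:
'a': index 0 in ['a', 'd', 'e'] -> ['a', 'd', 'e']
'a': index 0 in ['a', 'd', 'e'] -> ['a', 'd', 'e']
'a': index 0 in ['a', 'd', 'e'] -> ['a', 'd', 'e']
'd': index 1 in ['a', 'd', 'e'] -> ['d', 'a', 'e']
'a': index 1 in ['d', 'a', 'e'] -> ['a', 'd', 'e']
'd': index 1 in ['a', 'd', 'e'] -> ['d', 'a', 'e']
'e': index 2 in ['d', 'a', 'e'] -> ['e', 'd', 'a']


Output: [0, 0, 0, 1, 1, 1, 2]


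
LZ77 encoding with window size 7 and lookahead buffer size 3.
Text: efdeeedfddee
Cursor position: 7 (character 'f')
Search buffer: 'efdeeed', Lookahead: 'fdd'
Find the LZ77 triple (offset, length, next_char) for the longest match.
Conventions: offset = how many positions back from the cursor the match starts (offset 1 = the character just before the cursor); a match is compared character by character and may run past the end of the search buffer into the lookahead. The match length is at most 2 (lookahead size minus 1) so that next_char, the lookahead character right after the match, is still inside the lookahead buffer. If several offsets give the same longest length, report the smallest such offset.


Try each offset into the search buffer:
  offset=1 (pos 6, char 'd'): match length 0
  offset=2 (pos 5, char 'e'): match length 0
  offset=3 (pos 4, char 'e'): match length 0
  offset=4 (pos 3, char 'e'): match length 0
  offset=5 (pos 2, char 'd'): match length 0
  offset=6 (pos 1, char 'f'): match length 2
  offset=7 (pos 0, char 'e'): match length 0
Longest match has length 2 at offset 6.
next_char = character at position 7 + 2 = 9 -> 'd'

Best match: offset=6, length=2 (matching 'fd' starting at position 1)
LZ77 triple: (6, 2, 'd')


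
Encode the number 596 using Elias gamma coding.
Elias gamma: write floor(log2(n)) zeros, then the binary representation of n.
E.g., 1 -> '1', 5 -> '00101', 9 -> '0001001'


num_bits = floor(log2(596)) + 1 = 10
leading_zeros = num_bits - 1 = 9
binary(596) = 1001010100

Elias gamma(596) = '000000000' + '1001010100' = 0000000001001010100 (19 bits)


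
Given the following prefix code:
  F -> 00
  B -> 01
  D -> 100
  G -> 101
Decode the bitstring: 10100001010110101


Decoding step by step:
Bits 101 -> G
Bits 00 -> F
Bits 00 -> F
Bits 101 -> G
Bits 01 -> B
Bits 101 -> G
Bits 01 -> B


Decoded message: GFFGBGB


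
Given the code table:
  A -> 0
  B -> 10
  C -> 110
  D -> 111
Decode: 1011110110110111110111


Decoding:
10 -> B
111 -> D
10 -> B
110 -> C
110 -> C
111 -> D
110 -> C
111 -> D


Result: BDBCCDCD


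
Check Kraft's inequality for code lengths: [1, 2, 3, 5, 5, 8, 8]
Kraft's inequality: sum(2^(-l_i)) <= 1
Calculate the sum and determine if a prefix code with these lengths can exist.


Sum = 2^(-1) + 2^(-2) + 2^(-3) + 2^(-5) + 2^(-5) + 2^(-8) + 2^(-8)
    = 0.5 + 0.25 + 0.125 + 0.03125 + 0.03125 + 0.00390625 + 0.00390625
    = 242/256 = 0.9453125
Since 0.9453125 <= 1, Kraft's inequality IS satisfied.
A prefix code with these lengths CAN exist.

Kraft sum = 0.9453125. Satisfied.


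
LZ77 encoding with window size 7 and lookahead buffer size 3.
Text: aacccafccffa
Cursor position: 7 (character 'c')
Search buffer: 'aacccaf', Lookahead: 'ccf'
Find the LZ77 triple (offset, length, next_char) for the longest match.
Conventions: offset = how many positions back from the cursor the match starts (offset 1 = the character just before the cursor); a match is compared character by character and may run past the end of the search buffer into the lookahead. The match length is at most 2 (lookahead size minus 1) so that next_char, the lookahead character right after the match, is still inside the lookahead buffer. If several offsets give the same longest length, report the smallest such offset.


Try each offset into the search buffer:
  offset=1 (pos 6, char 'f'): match length 0
  offset=2 (pos 5, char 'a'): match length 0
  offset=3 (pos 4, char 'c'): match length 1
  offset=4 (pos 3, char 'c'): match length 2
  offset=5 (pos 2, char 'c'): match length 2
  offset=6 (pos 1, char 'a'): match length 0
  offset=7 (pos 0, char 'a'): match length 0
Longest match has length 2, found at offsets 4, 5; take the smallest, offset 4.
next_char = character at position 7 + 2 = 9 -> 'f'

Best match: offset=4, length=2 (matching 'cc' starting at position 3)
LZ77 triple: (4, 2, 'f')


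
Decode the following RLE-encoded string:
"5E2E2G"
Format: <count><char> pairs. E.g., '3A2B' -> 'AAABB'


Expanding each <count><char> pair:
  5E -> 'EEEEE'
  2E -> 'EE'
  2G -> 'GG'

Decoded = EEEEEEEGG


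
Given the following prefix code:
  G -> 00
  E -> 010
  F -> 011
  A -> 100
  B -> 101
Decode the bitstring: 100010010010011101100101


Decoding step by step:
Bits 100 -> A
Bits 010 -> E
Bits 010 -> E
Bits 010 -> E
Bits 011 -> F
Bits 101 -> B
Bits 100 -> A
Bits 101 -> B


Decoded message: AEEEFBAB


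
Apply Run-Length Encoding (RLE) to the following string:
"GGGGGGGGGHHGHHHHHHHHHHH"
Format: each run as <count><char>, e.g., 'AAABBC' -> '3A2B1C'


Scanning runs left to right:
  i=0: run of 'G' x 9 -> '9G'
  i=9: run of 'H' x 2 -> '2H'
  i=11: run of 'G' x 1 -> '1G'
  i=12: run of 'H' x 11 -> '11H'

RLE = 9G2H1G11H


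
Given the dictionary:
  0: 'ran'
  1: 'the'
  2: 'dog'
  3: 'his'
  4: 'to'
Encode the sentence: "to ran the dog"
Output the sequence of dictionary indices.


Look up each word in the dictionary:
  'to' -> 4
  'ran' -> 0
  'the' -> 1
  'dog' -> 2

Encoded: [4, 0, 1, 2]


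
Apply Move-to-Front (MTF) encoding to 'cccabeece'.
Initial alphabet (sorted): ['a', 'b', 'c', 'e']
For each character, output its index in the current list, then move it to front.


MTF encoding:
'c': index 2 in ['a', 'b', 'c', 'e'] -> ['c', 'a', 'b', 'e']
'c': index 0 in ['c', 'a', 'b', 'e'] -> ['c', 'a', 'b', 'e']
'c': index 0 in ['c', 'a', 'b', 'e'] -> ['c', 'a', 'b', 'e']
'a': index 1 in ['c', 'a', 'b', 'e'] -> ['a', 'c', 'b', 'e']
'b': index 2 in ['a', 'c', 'b', 'e'] -> ['b', 'a', 'c', 'e']
'e': index 3 in ['b', 'a', 'c', 'e'] -> ['e', 'b', 'a', 'c']
'e': index 0 in ['e', 'b', 'a', 'c'] -> ['e', 'b', 'a', 'c']
'c': index 3 in ['e', 'b', 'a', 'c'] -> ['c', 'e', 'b', 'a']
'e': index 1 in ['c', 'e', 'b', 'a'] -> ['e', 'c', 'b', 'a']


Output: [2, 0, 0, 1, 2, 3, 0, 3, 1]


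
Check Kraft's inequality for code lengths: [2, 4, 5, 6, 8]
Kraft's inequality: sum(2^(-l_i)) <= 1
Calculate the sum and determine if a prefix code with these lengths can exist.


Sum = 2^(-2) + 2^(-4) + 2^(-5) + 2^(-6) + 2^(-8)
    = 0.25 + 0.0625 + 0.03125 + 0.015625 + 0.00390625
    = 93/256 = 0.36328125
Since 0.36328125 <= 1, Kraft's inequality IS satisfied.
A prefix code with these lengths CAN exist.

Kraft sum = 0.36328125. Satisfied.


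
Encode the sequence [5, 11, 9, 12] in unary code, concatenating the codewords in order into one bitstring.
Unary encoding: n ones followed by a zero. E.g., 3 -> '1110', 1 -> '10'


Encode each number as n ones followed by a terminating 0:
  5 -> 111110 (6 bits)
  11 -> 111111111110 (12 bits)
  9 -> 1111111110 (10 bits)
  12 -> 1111111111110 (13 bits)
Total length = 6 + 12 + 10 + 13 = 41 bits.

Unary([5, 11, 9, 12]) = 11111011111111111011111111101111111111110 (41 bits)


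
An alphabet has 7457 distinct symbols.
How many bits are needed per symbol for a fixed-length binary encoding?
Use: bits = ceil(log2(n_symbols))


log2(7457) = 12.8644
Bracket: 2^12 = 4096 < 7457 <= 2^13 = 8192
So ceil(log2(7457)) = 13

bits = ceil(log2(7457)) = ceil(12.8644) = 13 bits


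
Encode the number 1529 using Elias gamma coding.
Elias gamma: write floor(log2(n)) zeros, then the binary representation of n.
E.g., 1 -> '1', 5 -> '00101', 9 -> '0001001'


num_bits = floor(log2(1529)) + 1 = 11
leading_zeros = num_bits - 1 = 10
binary(1529) = 10111111001

Elias gamma(1529) = '0000000000' + '10111111001' = 000000000010111111001 (21 bits)


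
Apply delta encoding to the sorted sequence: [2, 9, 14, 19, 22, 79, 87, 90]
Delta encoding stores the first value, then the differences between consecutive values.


First value: 2
Deltas:
  9 - 2 = 7
  14 - 9 = 5
  19 - 14 = 5
  22 - 19 = 3
  79 - 22 = 57
  87 - 79 = 8
  90 - 87 = 3


Delta encoded: [2, 7, 5, 5, 3, 57, 8, 3]


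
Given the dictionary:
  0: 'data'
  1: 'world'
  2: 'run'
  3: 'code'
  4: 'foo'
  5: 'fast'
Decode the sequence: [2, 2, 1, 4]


Look up each index in the dictionary:
  2 -> 'run'
  2 -> 'run'
  1 -> 'world'
  4 -> 'foo'

Decoded: "run run world foo"


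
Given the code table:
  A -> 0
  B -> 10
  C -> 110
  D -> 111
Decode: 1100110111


Decoding:
110 -> C
0 -> A
110 -> C
111 -> D


Result: CACD


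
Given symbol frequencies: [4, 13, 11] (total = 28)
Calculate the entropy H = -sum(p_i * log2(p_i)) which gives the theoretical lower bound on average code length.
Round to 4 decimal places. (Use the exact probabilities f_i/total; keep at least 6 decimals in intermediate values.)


Per-symbol terms -p_i * log2(p_i) with p_i = f_i/28:
  p = 4/28 = 0.142857: log2(p) = -2.807355, -p*log2(p) = 0.401051
  p = 13/28 = 0.464286: log2(p) = -1.106915, -p*log2(p) = 0.513925
  p = 11/28 = 0.392857: log2(p) = -1.347923, -p*log2(p) = 0.529541
H = 0.401051 + 0.513925 + 0.529541 = 1.444517

H = 1.4445 bits/symbol


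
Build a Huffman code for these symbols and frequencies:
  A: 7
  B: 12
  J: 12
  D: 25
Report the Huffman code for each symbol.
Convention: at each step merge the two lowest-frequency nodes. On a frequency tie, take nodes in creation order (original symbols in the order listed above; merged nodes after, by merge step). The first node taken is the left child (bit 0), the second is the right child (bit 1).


Huffman tree construction:
Step 1: Merge A(7) + B(12) = 19
Step 2: Merge J(12) + (A+B)(19) = 31
Step 3: Merge D(25) + (J+(A+B))(31) = 56
Read each symbol's code off the tree from the root (left child = 0, right child = 1).

Codes:
  A: 110 (length 3)
  B: 111 (length 3)
  J: 10 (length 2)
  D: 0 (length 1)
Average code length: 106/56 = 1.8929 bits/symbol


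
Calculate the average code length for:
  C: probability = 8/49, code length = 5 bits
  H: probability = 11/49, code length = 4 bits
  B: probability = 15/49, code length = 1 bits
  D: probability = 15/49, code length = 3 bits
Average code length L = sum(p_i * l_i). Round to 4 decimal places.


Weighted contributions p_i * l_i:
  C: (8/49) * 5 = 40/49
  H: (11/49) * 4 = 44/49
  B: (15/49) * 1 = 15/49
  D: (15/49) * 3 = 45/49
Sum = (40 + 44 + 15 + 45)/49 = 144/49

L = 144/49 = 2.9388 bits/symbol


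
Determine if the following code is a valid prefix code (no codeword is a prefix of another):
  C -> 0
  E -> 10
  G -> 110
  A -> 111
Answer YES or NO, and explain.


Checking each pair (does one codeword prefix another?):
  C='0' vs E='10': no prefix
  C='0' vs G='110': no prefix
  C='0' vs A='111': no prefix
  E='10' vs C='0': no prefix
  E='10' vs G='110': no prefix
  E='10' vs A='111': no prefix
  G='110' vs C='0': no prefix
  G='110' vs E='10': no prefix
  G='110' vs A='111': no prefix
  A='111' vs C='0': no prefix
  A='111' vs E='10': no prefix
  A='111' vs G='110': no prefix
No violation found over all pairs.

YES -- this is a valid prefix code. No codeword is a prefix of any other codeword.


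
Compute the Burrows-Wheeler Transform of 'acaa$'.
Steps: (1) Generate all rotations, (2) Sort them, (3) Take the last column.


Rotations (sorted):
  0: $acaa -> last char: a
  1: a$aca -> last char: a
  2: aa$ac -> last char: c
  3: acaa$ -> last char: $
  4: caa$a -> last char: a


BWT = aac$a


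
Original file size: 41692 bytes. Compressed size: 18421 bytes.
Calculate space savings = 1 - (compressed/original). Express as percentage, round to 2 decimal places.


ratio = compressed/original = 18421/41692 = 0.441835
savings = 1 - ratio = 1 - 0.441835 = 0.558165
as a percentage: 0.558165 * 100 = 55.82%

Space savings = 1 - 18421/41692 = 55.82%


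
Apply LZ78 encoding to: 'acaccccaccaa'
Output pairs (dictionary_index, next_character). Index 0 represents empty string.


LZ78 encoding steps:
Dictionary: {0: ''}
Step 1: w='' (idx 0), next='a' -> output (0, 'a'), add 'a' as idx 1
Step 2: w='' (idx 0), next='c' -> output (0, 'c'), add 'c' as idx 2
Step 3: w='a' (idx 1), next='c' -> output (1, 'c'), add 'ac' as idx 3
Step 4: w='c' (idx 2), next='c' -> output (2, 'c'), add 'cc' as idx 4
Step 5: w='c' (idx 2), next='a' -> output (2, 'a'), add 'ca' as idx 5
Step 6: w='cc' (idx 4), next='a' -> output (4, 'a'), add 'cca' as idx 6
Step 7: w='a' (idx 1), end of input -> output (1, '')


Encoded: [(0, 'a'), (0, 'c'), (1, 'c'), (2, 'c'), (2, 'a'), (4, 'a'), (1, '')]


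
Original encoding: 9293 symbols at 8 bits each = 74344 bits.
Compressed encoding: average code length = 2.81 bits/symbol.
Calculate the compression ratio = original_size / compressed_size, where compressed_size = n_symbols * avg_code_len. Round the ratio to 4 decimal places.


original_size = n_symbols * orig_bits = 9293 * 8 = 74344 bits
compressed_size = n_symbols * avg_code_len = 9293 * 2.81 = 26113.33 bits
ratio = original_size / compressed_size = 74344 / 26113.33 = 2.847

Compression ratio = 2.847


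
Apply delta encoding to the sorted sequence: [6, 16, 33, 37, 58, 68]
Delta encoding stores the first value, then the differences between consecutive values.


First value: 6
Deltas:
  16 - 6 = 10
  33 - 16 = 17
  37 - 33 = 4
  58 - 37 = 21
  68 - 58 = 10


Delta encoded: [6, 10, 17, 4, 21, 10]


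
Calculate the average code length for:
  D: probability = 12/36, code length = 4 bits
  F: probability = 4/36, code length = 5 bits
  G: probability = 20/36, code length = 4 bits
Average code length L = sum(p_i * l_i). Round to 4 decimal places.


Weighted contributions p_i * l_i:
  D: (12/36) * 4 = 48/36
  F: (4/36) * 5 = 20/36
  G: (20/36) * 4 = 80/36
Sum = (48 + 20 + 80)/36 = 148/36

L = 148/36 = 4.1111 bits/symbol


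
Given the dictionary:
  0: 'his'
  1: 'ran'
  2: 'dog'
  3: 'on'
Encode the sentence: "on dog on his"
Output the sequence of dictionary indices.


Look up each word in the dictionary:
  'on' -> 3
  'dog' -> 2
  'on' -> 3
  'his' -> 0

Encoded: [3, 2, 3, 0]


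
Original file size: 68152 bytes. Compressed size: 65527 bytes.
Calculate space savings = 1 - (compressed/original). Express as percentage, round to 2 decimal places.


ratio = compressed/original = 65527/68152 = 0.961483
savings = 1 - ratio = 1 - 0.961483 = 0.038517
as a percentage: 0.038517 * 100 = 3.85%

Space savings = 1 - 65527/68152 = 3.85%


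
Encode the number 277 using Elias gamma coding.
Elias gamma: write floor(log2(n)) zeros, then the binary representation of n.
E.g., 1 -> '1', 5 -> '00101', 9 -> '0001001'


num_bits = floor(log2(277)) + 1 = 9
leading_zeros = num_bits - 1 = 8
binary(277) = 100010101

Elias gamma(277) = '00000000' + '100010101' = 00000000100010101 (17 bits)


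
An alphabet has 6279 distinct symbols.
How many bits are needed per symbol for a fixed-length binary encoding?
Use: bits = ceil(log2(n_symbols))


log2(6279) = 12.6163
Bracket: 2^12 = 4096 < 6279 <= 2^13 = 8192
So ceil(log2(6279)) = 13

bits = ceil(log2(6279)) = ceil(12.6163) = 13 bits


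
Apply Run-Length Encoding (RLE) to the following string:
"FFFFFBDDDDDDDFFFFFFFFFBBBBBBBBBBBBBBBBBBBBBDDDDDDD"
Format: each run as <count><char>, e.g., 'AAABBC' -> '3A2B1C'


Scanning runs left to right:
  i=0: run of 'F' x 5 -> '5F'
  i=5: run of 'B' x 1 -> '1B'
  i=6: run of 'D' x 7 -> '7D'
  i=13: run of 'F' x 9 -> '9F'
  i=22: run of 'B' x 21 -> '21B'
  i=43: run of 'D' x 7 -> '7D'

RLE = 5F1B7D9F21B7D


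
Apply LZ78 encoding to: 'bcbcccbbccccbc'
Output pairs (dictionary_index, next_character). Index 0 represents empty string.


LZ78 encoding steps:
Dictionary: {0: ''}
Step 1: w='' (idx 0), next='b' -> output (0, 'b'), add 'b' as idx 1
Step 2: w='' (idx 0), next='c' -> output (0, 'c'), add 'c' as idx 2
Step 3: w='b' (idx 1), next='c' -> output (1, 'c'), add 'bc' as idx 3
Step 4: w='c' (idx 2), next='c' -> output (2, 'c'), add 'cc' as idx 4
Step 5: w='b' (idx 1), next='b' -> output (1, 'b'), add 'bb' as idx 5
Step 6: w='cc' (idx 4), next='c' -> output (4, 'c'), add 'ccc' as idx 6
Step 7: w='c' (idx 2), next='b' -> output (2, 'b'), add 'cb' as idx 7
Step 8: w='c' (idx 2), end of input -> output (2, '')


Encoded: [(0, 'b'), (0, 'c'), (1, 'c'), (2, 'c'), (1, 'b'), (4, 'c'), (2, 'b'), (2, '')]


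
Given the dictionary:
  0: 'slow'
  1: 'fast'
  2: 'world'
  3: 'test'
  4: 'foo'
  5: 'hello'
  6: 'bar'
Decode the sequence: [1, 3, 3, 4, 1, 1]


Look up each index in the dictionary:
  1 -> 'fast'
  3 -> 'test'
  3 -> 'test'
  4 -> 'foo'
  1 -> 'fast'
  1 -> 'fast'

Decoded: "fast test test foo fast fast"


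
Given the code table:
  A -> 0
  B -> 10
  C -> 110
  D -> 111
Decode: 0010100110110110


Decoding:
0 -> A
0 -> A
10 -> B
10 -> B
0 -> A
110 -> C
110 -> C
110 -> C


Result: AABBACCC


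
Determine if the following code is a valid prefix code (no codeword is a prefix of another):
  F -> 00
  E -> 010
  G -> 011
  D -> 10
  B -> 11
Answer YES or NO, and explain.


Checking each pair (does one codeword prefix another?):
  F='00' vs E='010': no prefix
  F='00' vs G='011': no prefix
  F='00' vs D='10': no prefix
  F='00' vs B='11': no prefix
  E='010' vs F='00': no prefix
  E='010' vs G='011': no prefix
  E='010' vs D='10': no prefix
  E='010' vs B='11': no prefix
  G='011' vs F='00': no prefix
  G='011' vs E='010': no prefix
  G='011' vs D='10': no prefix
  G='011' vs B='11': no prefix
  D='10' vs F='00': no prefix
  D='10' vs E='010': no prefix
  D='10' vs G='011': no prefix
  D='10' vs B='11': no prefix
  B='11' vs F='00': no prefix
  B='11' vs E='010': no prefix
  B='11' vs G='011': no prefix
  B='11' vs D='10': no prefix
No violation found over all pairs.

YES -- this is a valid prefix code. No codeword is a prefix of any other codeword.


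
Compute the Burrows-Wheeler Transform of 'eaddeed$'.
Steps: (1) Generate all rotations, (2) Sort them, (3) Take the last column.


Rotations (sorted):
  0: $eaddeed -> last char: d
  1: addeed$e -> last char: e
  2: d$eaddee -> last char: e
  3: ddeed$ea -> last char: a
  4: deed$ead -> last char: d
  5: eaddeed$ -> last char: $
  6: ed$eadde -> last char: e
  7: eed$eadd -> last char: d


BWT = deead$ed


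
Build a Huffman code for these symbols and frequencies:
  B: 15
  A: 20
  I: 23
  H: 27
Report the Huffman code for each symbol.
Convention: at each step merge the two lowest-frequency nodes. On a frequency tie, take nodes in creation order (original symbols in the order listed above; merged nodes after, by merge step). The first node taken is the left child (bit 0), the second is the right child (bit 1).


Huffman tree construction:
Step 1: Merge B(15) + A(20) = 35
Step 2: Merge I(23) + H(27) = 50
Step 3: Merge (B+A)(35) + (I+H)(50) = 85
Read each symbol's code off the tree from the root (left child = 0, right child = 1).

Codes:
  B: 00 (length 2)
  A: 01 (length 2)
  I: 10 (length 2)
  H: 11 (length 2)
Average code length: 170/85 = 2.0000 bits/symbol


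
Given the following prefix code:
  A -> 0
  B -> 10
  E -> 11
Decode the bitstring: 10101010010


Decoding step by step:
Bits 10 -> B
Bits 10 -> B
Bits 10 -> B
Bits 10 -> B
Bits 0 -> A
Bits 10 -> B


Decoded message: BBBBAB


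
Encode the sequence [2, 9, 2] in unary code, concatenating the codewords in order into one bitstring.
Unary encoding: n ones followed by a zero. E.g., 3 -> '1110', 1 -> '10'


Encode each number as n ones followed by a terminating 0:
  2 -> 110 (3 bits)
  9 -> 1111111110 (10 bits)
  2 -> 110 (3 bits)
Total length = 3 + 10 + 3 = 16 bits.

Unary([2, 9, 2]) = 1101111111110110 (16 bits)


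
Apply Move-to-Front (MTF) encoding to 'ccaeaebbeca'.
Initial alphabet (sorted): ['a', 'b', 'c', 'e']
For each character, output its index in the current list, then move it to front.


MTF encoding:
'c': index 2 in ['a', 'b', 'c', 'e'] -> ['c', 'a', 'b', 'e']
'c': index 0 in ['c', 'a', 'b', 'e'] -> ['c', 'a', 'b', 'e']
'a': index 1 in ['c', 'a', 'b', 'e'] -> ['a', 'c', 'b', 'e']
'e': index 3 in ['a', 'c', 'b', 'e'] -> ['e', 'a', 'c', 'b']
'a': index 1 in ['e', 'a', 'c', 'b'] -> ['a', 'e', 'c', 'b']
'e': index 1 in ['a', 'e', 'c', 'b'] -> ['e', 'a', 'c', 'b']
'b': index 3 in ['e', 'a', 'c', 'b'] -> ['b', 'e', 'a', 'c']
'b': index 0 in ['b', 'e', 'a', 'c'] -> ['b', 'e', 'a', 'c']
'e': index 1 in ['b', 'e', 'a', 'c'] -> ['e', 'b', 'a', 'c']
'c': index 3 in ['e', 'b', 'a', 'c'] -> ['c', 'e', 'b', 'a']
'a': index 3 in ['c', 'e', 'b', 'a'] -> ['a', 'c', 'e', 'b']


Output: [2, 0, 1, 3, 1, 1, 3, 0, 1, 3, 3]


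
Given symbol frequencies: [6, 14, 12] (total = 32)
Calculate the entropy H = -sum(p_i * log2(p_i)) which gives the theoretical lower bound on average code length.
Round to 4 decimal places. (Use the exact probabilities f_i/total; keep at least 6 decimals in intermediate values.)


Per-symbol terms -p_i * log2(p_i) with p_i = f_i/32:
  p = 6/32 = 0.187500: log2(p) = -2.415037, -p*log2(p) = 0.452820
  p = 14/32 = 0.437500: log2(p) = -1.192645, -p*log2(p) = 0.521782
  p = 12/32 = 0.375000: log2(p) = -1.415037, -p*log2(p) = 0.530639
H = 0.452820 + 0.521782 + 0.530639 = 1.505241

H = 1.5052 bits/symbol


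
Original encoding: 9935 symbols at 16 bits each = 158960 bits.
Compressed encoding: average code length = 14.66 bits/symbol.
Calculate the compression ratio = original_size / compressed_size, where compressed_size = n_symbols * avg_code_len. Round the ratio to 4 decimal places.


original_size = n_symbols * orig_bits = 9935 * 16 = 158960 bits
compressed_size = n_symbols * avg_code_len = 9935 * 14.66 = 145647.1 bits
ratio = original_size / compressed_size = 158960 / 145647.1 = 1.0914

Compression ratio = 1.0914


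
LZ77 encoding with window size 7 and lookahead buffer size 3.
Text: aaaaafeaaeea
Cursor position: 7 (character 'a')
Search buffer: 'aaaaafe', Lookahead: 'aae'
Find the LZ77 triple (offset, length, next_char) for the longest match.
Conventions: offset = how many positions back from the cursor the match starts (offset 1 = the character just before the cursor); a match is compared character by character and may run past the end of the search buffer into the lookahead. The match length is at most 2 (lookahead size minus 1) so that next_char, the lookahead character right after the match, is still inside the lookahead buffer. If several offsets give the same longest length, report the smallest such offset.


Try each offset into the search buffer:
  offset=1 (pos 6, char 'e'): match length 0
  offset=2 (pos 5, char 'f'): match length 0
  offset=3 (pos 4, char 'a'): match length 1
  offset=4 (pos 3, char 'a'): match length 2
  offset=5 (pos 2, char 'a'): match length 2
  offset=6 (pos 1, char 'a'): match length 2
  offset=7 (pos 0, char 'a'): match length 2
Longest match has length 2, found at offsets 4, 5, 6, 7; take the smallest, offset 4.
next_char = character at position 7 + 2 = 9 -> 'e'

Best match: offset=4, length=2 (matching 'aa' starting at position 3)
LZ77 triple: (4, 2, 'e')


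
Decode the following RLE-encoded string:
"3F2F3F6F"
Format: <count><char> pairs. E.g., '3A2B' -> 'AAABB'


Expanding each <count><char> pair:
  3F -> 'FFF'
  2F -> 'FF'
  3F -> 'FFF'
  6F -> 'FFFFFF'

Decoded = FFFFFFFFFFFFFF
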